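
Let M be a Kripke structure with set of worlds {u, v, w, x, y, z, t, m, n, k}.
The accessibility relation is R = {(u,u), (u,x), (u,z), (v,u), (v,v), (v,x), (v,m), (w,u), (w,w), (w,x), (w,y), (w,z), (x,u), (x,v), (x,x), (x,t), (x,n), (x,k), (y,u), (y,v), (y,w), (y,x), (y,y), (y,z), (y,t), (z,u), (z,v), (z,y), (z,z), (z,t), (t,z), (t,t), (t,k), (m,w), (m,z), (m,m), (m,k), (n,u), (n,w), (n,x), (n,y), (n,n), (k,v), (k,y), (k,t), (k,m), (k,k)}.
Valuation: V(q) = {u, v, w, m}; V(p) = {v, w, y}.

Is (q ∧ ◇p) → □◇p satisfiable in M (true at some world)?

Recall that □ψ holds at a world iff ψ holds at every accessible world, and ◇ψ holds iff ψ holds at some accessible world.
Let φ = (q ∧ ◇p) → □◇p. Evaluate φ at each world:
  u (successors {u, x, z}): φ is true.
  v (successors {u, v, x, m}): φ is false.
  w (successors {u, w, x, y, z}): φ is false.
  x (successors {u, v, x, t, n, k}): φ is true.
  y (successors {u, v, w, x, y, z, t}): φ is true.
  z (successors {u, v, y, z, t}): φ is true.
  t (successors {z, t, k}): φ is true.
  m (successors {w, z, m, k}): φ is true.
  n (successors {u, w, x, y, n}): φ is true.
  k (successors {v, y, t, m, k}): φ is true.
Detail at u (witness):
  At u: q ∧ ◇p is false, □◇p is false, so (q ∧ ◇p) → □◇p is true.
    At u: q is true, ◇p is false, so q ∧ ◇p is false.
      At u: ◇p requires p at some successor in {u, x, z}.
        At u: p is false.
        At x: p is false.
        At z: p is false.
      So ◇p is false at u.
    At u: □◇p requires ◇p at every successor {u, x, z}.
      ◇p fails at u, so □◇p is false at u.

Yes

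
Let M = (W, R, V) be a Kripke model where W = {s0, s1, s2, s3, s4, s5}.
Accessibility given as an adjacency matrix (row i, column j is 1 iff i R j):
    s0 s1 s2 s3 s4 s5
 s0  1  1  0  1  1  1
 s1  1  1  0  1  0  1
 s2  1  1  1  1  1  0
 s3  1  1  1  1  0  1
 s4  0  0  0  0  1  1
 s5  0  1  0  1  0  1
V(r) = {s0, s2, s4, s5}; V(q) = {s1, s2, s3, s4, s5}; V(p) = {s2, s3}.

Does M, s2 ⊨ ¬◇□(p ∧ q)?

At s2: ◇□(p ∧ q) is false, so ¬◇□(p ∧ q) is true.
  At s2: ◇□(p ∧ q) requires □(p ∧ q) at some successor in {s0, s1, s2, s3, s4}.
    At s0: □(p ∧ q) is false.
    At s1: □(p ∧ q) is false.
    At s2: □(p ∧ q) is false.
    At s3: □(p ∧ q) is false.
    At s4: □(p ∧ q) is false.
  So ◇□(p ∧ q) is false at s2.

Yes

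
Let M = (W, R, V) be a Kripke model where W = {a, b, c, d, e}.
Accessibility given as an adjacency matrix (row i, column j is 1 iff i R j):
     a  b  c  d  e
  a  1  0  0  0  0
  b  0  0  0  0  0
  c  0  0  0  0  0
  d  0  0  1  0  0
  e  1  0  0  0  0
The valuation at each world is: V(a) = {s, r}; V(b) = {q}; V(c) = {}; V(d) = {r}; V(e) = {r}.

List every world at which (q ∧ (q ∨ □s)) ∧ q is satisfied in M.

b

Let φ = (q ∧ (q ∨ □s)) ∧ q. Evaluate φ at each world:
  a (successors {a}): φ is false.
  b (successors ∅): φ is true.
  c (successors ∅): φ is false.
  d (successors {c}): φ is false.
  e (successors {a}): φ is false.
For instance, at e:
  At e: q ∧ (q ∨ □s) is false, q is false, so (q ∧ (q ∨ □s)) ∧ q is false.
    At e: q is false, q ∨ □s is true, so q ∧ (q ∨ □s) is false.
      At e: q is false, □s is true, so q ∨ □s is true.
Satisfying worlds: {b}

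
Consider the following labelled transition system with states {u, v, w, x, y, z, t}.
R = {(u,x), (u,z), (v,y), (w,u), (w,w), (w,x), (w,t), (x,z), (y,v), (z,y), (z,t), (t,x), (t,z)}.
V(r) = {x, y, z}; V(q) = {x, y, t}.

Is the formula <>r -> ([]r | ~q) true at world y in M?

At y: <>r is false, []r | ~q is false, so <>r -> ([]r | ~q) is true.
  At y: <>r requires r at some successor in {v}.
    At v: r is false.
  So <>r is false at y.
  At y: []r is false, ~q is false, so []r | ~q is false.
    At y: []r requires r at every successor {v}.
      r fails at v, so []r is false at y.

Yes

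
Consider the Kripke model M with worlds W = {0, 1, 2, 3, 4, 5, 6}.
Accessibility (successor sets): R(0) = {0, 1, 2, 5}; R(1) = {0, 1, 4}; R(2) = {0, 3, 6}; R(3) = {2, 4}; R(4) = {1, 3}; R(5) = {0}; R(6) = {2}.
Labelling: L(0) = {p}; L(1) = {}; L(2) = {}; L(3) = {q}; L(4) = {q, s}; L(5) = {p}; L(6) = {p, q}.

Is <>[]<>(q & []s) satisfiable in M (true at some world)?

No

Let φ = <>[]<>(q & []s). Evaluate φ at each world:
  0 (successors {0, 1, 2, 5}): φ is false.
  1 (successors {0, 1, 4}): φ is false.
  2 (successors {0, 3, 6}): φ is false.
  3 (successors {2, 4}): φ is false.
  4 (successors {1, 3}): φ is false.
  5 (successors {0}): φ is false.
  6 (successors {2}): φ is false.
For instance, at 5:
  At 5: <>[]<>(q & []s) requires []<>(q & []s) at some successor in {0}.
    At 0: []<>(q & []s) is false.
  So <>[]<>(q & []s) is false at 5.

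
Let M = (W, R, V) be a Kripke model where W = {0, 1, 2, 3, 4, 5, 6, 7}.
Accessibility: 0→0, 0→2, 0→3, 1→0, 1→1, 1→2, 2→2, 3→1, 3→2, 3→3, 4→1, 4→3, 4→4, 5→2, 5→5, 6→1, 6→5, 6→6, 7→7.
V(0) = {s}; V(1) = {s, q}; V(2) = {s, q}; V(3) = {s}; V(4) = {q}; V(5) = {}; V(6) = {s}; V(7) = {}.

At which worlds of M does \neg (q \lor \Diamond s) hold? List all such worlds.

Let φ = \neg (q \lor \Diamond s). Evaluate φ at each world:
  0 (successors {0, 2, 3}): φ is false.
  1 (successors {0, 1, 2}): φ is false.
  2 (successors {2}): φ is false.
  3 (successors {1, 2, 3}): φ is false.
  4 (successors {1, 3, 4}): φ is false.
  5 (successors {2, 5}): φ is false.
  6 (successors {1, 5, 6}): φ is false.
  7 (successors {7}): φ is true.
For instance, at 5:
  At 5: q \lor \Diamond s is true, so \neg (q \lor \Diamond s) is false.
    At 5: q is false, \Diamond s is true, so q \lor \Diamond s is true.
      At 5: \Diamond s requires s at some successor in {2, 5}.
        s holds at 2, so \Diamond s is true at 5.
Satisfying worlds: {7}

7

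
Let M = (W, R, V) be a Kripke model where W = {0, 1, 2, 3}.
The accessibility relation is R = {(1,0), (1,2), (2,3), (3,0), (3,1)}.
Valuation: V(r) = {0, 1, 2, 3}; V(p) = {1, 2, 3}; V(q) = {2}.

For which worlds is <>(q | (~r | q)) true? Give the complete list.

Let φ = <>(q | (~r | q)). Evaluate φ at each world:
  0 (successors ∅): φ is false.
  1 (successors {0, 2}): φ is true.
  2 (successors {3}): φ is false.
  3 (successors {0, 1}): φ is false.
For instance, at 2:
  At 2: <>(q | (~r | q)) requires q | (~r | q) at some successor in {3}.
    At 3: q | (~r | q) is false.
  So <>(q | (~r | q)) is false at 2.
Satisfying worlds: {1}

1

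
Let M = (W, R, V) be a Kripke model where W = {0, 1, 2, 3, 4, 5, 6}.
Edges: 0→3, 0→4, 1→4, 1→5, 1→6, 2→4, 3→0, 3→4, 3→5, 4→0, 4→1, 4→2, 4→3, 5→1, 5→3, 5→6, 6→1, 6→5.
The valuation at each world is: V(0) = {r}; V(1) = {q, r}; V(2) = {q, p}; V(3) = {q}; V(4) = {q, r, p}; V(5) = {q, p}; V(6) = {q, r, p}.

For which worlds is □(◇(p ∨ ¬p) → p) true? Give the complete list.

Recall that □ψ holds at a world iff ψ holds at every accessible world, and ◇ψ holds iff ψ holds at some accessible world.
Let φ = □(◇(p ∨ ¬p) → p). Evaluate φ at each world:
  0 (successors {3, 4}): φ is false.
  1 (successors {4, 5, 6}): φ is true.
  2 (successors {4}): φ is true.
  3 (successors {0, 4, 5}): φ is false.
  4 (successors {0, 1, 2, 3}): φ is false.
  5 (successors {1, 3, 6}): φ is false.
  6 (successors {1, 5}): φ is false.
For instance, at 1:
  At 1: □(◇(p ∨ ¬p) → p) requires ◇(p ∨ ¬p) → p at every successor {4, 5, 6}.
      At 4: ◇(p ∨ ¬p) is true, p is true, so ◇(p ∨ ¬p) → p is true.
      At 5: ◇(p ∨ ¬p) is true, p is true, so ◇(p ∨ ¬p) → p is true.
      At 6: ◇(p ∨ ¬p) is true, p is true, so ◇(p ∨ ¬p) → p is true.
  So □(◇(p ∨ ¬p) → p) is true at 1.
Satisfying worlds: {1, 2}

1, 2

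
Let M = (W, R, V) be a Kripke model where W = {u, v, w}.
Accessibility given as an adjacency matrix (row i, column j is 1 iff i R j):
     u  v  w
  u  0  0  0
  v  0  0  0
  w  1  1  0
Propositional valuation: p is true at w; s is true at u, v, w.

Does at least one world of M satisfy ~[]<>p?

Yes

Let φ = ~[]<>p. Evaluate φ at each world:
  u (successors ∅): φ is false.
  v (successors ∅): φ is false.
  w (successors {u, v}): φ is true.
Detail at w (witness):
  At w: []<>p is false, so ~[]<>p is true.
    At w: []<>p requires <>p at every successor {u, v}.
      <>p fails at u, so []<>p is false at w.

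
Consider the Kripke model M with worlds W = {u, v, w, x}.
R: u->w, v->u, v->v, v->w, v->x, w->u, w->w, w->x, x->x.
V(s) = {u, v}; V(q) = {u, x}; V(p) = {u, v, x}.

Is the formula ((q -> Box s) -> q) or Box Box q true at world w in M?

At w: (q -> Box s) -> q is false, Box Box q is false, so ((q -> Box s) -> q) or Box Box q is false.
  At w: q -> Box s is true, q is false, so (q -> Box s) -> q is false.
    At w: q is false, Box s is false, so q -> Box s is true.
      At w: Box s requires s at every successor {u, w, x}.
        s fails at w, so Box s is false at w.
  At w: Box Box q requires Box q at every successor {u, w, x}.
    Box q fails at u, so Box Box q is false at w.
      At u: Box q requires q at every successor {w}.
        q fails at w, so Box q is false at u.

No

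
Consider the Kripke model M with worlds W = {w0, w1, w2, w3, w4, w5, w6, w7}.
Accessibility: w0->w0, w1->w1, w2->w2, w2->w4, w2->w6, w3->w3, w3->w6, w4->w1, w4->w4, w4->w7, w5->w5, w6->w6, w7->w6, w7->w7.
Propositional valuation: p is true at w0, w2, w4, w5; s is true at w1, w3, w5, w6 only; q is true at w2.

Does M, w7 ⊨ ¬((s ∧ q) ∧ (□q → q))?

At w7: (s ∧ q) ∧ (□q → q) is false, so ¬((s ∧ q) ∧ (□q → q)) is true.
  At w7: s ∧ q is false, □q → q is true, so (s ∧ q) ∧ (□q → q) is false.
    At w7: □q is false, q is false, so □q → q is true.
      At w7: □q requires q at every successor {w6, w7}.
        q fails at w6, so □q is false at w7.

Yes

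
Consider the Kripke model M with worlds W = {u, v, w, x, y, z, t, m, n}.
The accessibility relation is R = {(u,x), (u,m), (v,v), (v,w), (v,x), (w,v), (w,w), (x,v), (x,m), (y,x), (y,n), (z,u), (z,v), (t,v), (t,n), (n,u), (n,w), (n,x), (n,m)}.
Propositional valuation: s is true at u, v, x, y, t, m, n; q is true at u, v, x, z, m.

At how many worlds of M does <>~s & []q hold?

Let φ = <>~s & []q. Evaluate φ at each world:
  u (successors {x, m}): φ is false.
  v (successors {v, w, x}): φ is false.
  w (successors {v, w}): φ is false.
  x (successors {v, m}): φ is false.
  y (successors {x, n}): φ is false.
  z (successors {u, v}): φ is false.
  t (successors {v, n}): φ is false.
  m (successors ∅): φ is false.
  n (successors {u, w, x, m}): φ is false.
For instance, at v:
  At v: <>~s is true, []q is false, so <>~s & []q is false.
    At v: <>~s requires ~s at some successor in {v, w, x}.
      ~s holds at w, so <>~s is true at v.
    At v: []q requires q at every successor {v, w, x}.
      q fails at w, so []q is false at v.
Satisfying worlds: none.

0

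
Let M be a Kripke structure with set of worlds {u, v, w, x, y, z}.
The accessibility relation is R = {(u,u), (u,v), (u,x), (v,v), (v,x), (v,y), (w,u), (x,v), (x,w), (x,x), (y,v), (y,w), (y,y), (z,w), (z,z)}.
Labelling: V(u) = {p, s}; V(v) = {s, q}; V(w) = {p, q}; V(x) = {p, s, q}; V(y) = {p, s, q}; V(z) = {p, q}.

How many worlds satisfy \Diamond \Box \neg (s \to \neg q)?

Let φ = \Diamond \Box \neg (s \to \neg q). Evaluate φ at each world:
  u (successors {u, v, x}): φ is true.
  v (successors {v, x, y}): φ is true.
  w (successors {u}): φ is false.
  x (successors {v, w, x}): φ is true.
  y (successors {v, w, y}): φ is true.
  z (successors {w, z}): φ is false.
For instance, at z:
  At z: \Diamond \Box \neg (s \to \neg q) requires \Box \neg (s \to \neg q) at some successor in {w, z}.
    At w: \Box \neg (s \to \neg q) is false.
    At z: \Box \neg (s \to \neg q) is false.
  So \Diamond \Box \neg (s \to \neg q) is false at z.
Satisfying worlds: {u, v, x, y}

4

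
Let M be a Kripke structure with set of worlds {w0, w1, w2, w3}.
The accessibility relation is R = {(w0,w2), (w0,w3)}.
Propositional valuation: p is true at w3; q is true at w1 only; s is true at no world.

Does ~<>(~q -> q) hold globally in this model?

Yes

Let φ = ~<>(~q -> q). Evaluate φ at each world:
  w0 (successors {w2, w3}): φ is true.
  w1 (successors ∅): φ is true.
  w2 (successors ∅): φ is true.
  w3 (successors ∅): φ is true.
For instance, at w0:
  At w0: <>(~q -> q) is false, so ~<>(~q -> q) is true.
    At w0: <>(~q -> q) requires ~q -> q at some successor in {w2, w3}.
      At w2: ~q -> q is false.
      At w3: ~q -> q is false.
    So <>(~q -> q) is false at w0.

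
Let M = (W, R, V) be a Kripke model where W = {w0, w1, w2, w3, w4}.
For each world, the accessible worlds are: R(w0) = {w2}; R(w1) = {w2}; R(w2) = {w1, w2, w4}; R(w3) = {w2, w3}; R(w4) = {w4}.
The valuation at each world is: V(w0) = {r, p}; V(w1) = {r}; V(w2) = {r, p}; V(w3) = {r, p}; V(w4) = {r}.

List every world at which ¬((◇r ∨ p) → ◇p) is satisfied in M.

w4

Let φ = ¬((◇r ∨ p) → ◇p). Evaluate φ at each world:
  w0 (successors {w2}): φ is false.
  w1 (successors {w2}): φ is false.
  w2 (successors {w1, w2, w4}): φ is false.
  w3 (successors {w2, w3}): φ is false.
  w4 (successors {w4}): φ is true.
For instance, at w1:
  At w1: (◇r ∨ p) → ◇p is true, so ¬((◇r ∨ p) → ◇p) is false.
    At w1: ◇r ∨ p is true, ◇p is true, so (◇r ∨ p) → ◇p is true.
      At w1: ◇r is true, p is false, so ◇r ∨ p is true.
      At w1: ◇p requires p at some successor in {w2}.
        p holds at w2, so ◇p is true at w1.
Satisfying worlds: {w4}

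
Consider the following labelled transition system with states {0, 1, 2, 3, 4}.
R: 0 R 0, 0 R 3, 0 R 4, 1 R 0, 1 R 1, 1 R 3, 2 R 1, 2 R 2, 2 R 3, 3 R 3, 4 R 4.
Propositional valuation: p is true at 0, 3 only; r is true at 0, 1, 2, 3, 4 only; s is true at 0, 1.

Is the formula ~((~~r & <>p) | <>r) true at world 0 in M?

No

Recall that <>ψ holds at a world iff ψ holds at some accessible world.
At 0: (~~r & <>p) | <>r is true, so ~((~~r & <>p) | <>r) is false.
  At 0: ~~r & <>p is true, <>r is true, so (~~r & <>p) | <>r is true.
    At 0: ~~r is true, <>p is true, so ~~r & <>p is true.
      At 0: <>p requires p at some successor in {0, 3, 4}.
        p holds at 0, so <>p is true at 0.
    At 0: <>r requires r at some successor in {0, 3, 4}.
      r holds at 0, so <>r is true at 0.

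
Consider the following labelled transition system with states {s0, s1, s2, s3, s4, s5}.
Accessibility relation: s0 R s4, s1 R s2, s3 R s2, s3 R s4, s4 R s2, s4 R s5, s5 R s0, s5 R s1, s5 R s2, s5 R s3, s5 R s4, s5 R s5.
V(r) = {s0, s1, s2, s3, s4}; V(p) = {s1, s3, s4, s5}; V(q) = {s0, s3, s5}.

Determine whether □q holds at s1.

At s1: □q requires q at every successor {s2}.
  q fails at s2, so □q is false at s1.

No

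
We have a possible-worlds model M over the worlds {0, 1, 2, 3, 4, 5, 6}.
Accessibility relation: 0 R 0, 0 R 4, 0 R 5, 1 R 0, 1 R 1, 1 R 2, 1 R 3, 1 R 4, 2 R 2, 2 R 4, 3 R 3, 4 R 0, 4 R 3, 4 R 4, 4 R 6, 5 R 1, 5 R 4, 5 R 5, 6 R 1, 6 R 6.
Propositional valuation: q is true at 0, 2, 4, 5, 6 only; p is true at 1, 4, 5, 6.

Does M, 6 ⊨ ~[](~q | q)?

No

At 6: [](~q | q) is true, so ~[](~q | q) is false.
  At 6: [](~q | q) requires ~q | q at every successor {1, 6}.
    At 1: ~q | q is true.
    At 6: ~q | q is true.
  So [](~q | q) is true at 6.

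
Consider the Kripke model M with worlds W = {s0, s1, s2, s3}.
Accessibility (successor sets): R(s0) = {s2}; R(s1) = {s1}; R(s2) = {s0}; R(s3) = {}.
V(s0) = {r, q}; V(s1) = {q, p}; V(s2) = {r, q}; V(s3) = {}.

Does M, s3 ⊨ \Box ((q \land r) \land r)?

Yes

Recall that \Box ψ holds at a world iff ψ holds at every accessible world, and \Diamond ψ holds iff ψ holds at some accessible world.
At s3: no accessible worlds, so \Box ((q \land r) \land r) holds vacuously.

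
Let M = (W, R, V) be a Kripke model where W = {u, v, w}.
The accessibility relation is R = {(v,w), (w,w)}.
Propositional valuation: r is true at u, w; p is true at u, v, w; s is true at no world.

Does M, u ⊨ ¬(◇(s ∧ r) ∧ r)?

Recall that ◇ψ holds at a world iff ψ holds at some accessible world.
At u: ◇(s ∧ r) ∧ r is false, so ¬(◇(s ∧ r) ∧ r) is true.
  At u: ◇(s ∧ r) is false, r is true, so ◇(s ∧ r) ∧ r is false.
    At u: no accessible worlds, so ◇(s ∧ r) is false.

Yes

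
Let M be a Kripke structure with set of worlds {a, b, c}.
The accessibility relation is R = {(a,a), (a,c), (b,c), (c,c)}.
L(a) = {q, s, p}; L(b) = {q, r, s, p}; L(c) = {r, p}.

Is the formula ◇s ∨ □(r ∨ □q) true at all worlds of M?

Let φ = ◇s ∨ □(r ∨ □q). Evaluate φ at each world:
  a (successors {a, c}): φ is true.
  b (successors {c}): φ is true.
  c (successors {c}): φ is true.
For instance, at b:
  At b: ◇s is false, □(r ∨ □q) is true, so ◇s ∨ □(r ∨ □q) is true.
    At b: ◇s requires s at some successor in {c}.
      At c: s is false.
    So ◇s is false at b.
    At b: □(r ∨ □q) requires r ∨ □q at every successor {c}.
      At c: r ∨ □q is true.
    So □(r ∨ □q) is true at b.

Yes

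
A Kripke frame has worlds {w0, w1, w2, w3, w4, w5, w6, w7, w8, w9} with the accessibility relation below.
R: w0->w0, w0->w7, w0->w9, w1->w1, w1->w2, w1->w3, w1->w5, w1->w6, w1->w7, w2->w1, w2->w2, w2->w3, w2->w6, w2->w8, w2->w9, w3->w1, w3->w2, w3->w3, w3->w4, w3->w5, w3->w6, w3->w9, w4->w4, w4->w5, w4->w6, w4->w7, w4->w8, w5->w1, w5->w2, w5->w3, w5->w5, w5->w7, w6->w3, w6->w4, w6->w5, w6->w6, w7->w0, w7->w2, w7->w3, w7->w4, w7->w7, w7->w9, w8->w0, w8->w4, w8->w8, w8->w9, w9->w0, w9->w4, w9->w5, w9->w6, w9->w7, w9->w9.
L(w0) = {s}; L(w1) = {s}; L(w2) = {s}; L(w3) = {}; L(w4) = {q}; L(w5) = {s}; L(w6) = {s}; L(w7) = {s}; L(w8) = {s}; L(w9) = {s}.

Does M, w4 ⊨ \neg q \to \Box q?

At w4: \neg q is false, \Box q is false, so \neg q \to \Box q is true.
  At w4: \Box q requires q at every successor {w4, w5, w6, w7, w8}.
    q fails at w5, so \Box q is false at w4.

Yes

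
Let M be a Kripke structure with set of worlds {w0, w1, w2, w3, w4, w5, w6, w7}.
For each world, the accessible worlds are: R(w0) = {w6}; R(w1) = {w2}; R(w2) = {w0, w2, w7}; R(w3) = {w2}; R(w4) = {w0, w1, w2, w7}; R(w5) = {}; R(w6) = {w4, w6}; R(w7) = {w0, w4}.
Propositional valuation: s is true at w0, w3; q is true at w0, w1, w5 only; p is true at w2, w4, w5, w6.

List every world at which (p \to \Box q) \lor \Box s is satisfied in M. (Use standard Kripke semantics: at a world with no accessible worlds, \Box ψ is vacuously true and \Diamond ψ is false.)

w0, w1, w3, w5, w7

Let φ = (p \to \Box q) \lor \Box s. Evaluate φ at each world:
  w0 (successors {w6}): φ is true.
  w1 (successors {w2}): φ is true.
  w2 (successors {w0, w2, w7}): φ is false.
  w3 (successors {w2}): φ is true.
  w4 (successors {w0, w1, w2, w7}): φ is false.
  w5 (successors ∅): φ is true.
  w6 (successors {w4, w6}): φ is false.
  w7 (successors {w0, w4}): φ is true.
For instance, at w2:
  At w2: p \to \Box q is false, \Box s is false, so (p \to \Box q) \lor \Box s is false.
    At w2: p is true, \Box q is false, so p \to \Box q is false.
      At w2: \Box q requires q at every successor {w0, w2, w7}.
        q fails at w2, so \Box q is false at w2.
    At w2: \Box s requires s at every successor {w0, w2, w7}.
      s fails at w2, so \Box s is false at w2.
Satisfying worlds: {w0, w1, w3, w5, w7}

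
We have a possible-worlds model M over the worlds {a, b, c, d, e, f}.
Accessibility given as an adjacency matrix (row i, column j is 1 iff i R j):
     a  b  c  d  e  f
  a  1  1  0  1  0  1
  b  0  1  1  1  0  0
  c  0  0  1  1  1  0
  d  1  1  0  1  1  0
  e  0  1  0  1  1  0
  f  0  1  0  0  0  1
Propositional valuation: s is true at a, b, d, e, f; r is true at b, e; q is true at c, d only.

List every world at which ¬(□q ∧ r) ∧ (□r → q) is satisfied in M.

a, b, c, d, e, f

Let φ = ¬(□q ∧ r) ∧ (□r → q). Evaluate φ at each world:
  a (successors {a, b, d, f}): φ is true.
  b (successors {b, c, d}): φ is true.
  c (successors {c, d, e}): φ is true.
  d (successors {a, b, d, e}): φ is true.
  e (successors {b, d, e}): φ is true.
  f (successors {b, f}): φ is true.
For instance, at b:
  At b: ¬(□q ∧ r) is true, □r → q is true, so ¬(□q ∧ r) ∧ (□r → q) is true.
    At b: □q ∧ r is false, so ¬(□q ∧ r) is true.
      At b: □q is false, r is true, so □q ∧ r is false.
    At b: □r is false, q is false, so □r → q is true.
      At b: □r requires r at every successor {b, c, d}.
        r fails at c, so □r is false at b.
Satisfying worlds: {a, b, c, d, e, f}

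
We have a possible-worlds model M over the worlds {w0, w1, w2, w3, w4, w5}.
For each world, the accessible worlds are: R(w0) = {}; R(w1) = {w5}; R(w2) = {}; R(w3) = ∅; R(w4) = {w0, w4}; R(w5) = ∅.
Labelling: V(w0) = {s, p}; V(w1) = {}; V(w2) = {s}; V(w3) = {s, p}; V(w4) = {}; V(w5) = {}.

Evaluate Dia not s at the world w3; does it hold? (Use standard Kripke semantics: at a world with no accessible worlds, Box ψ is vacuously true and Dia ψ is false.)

At w3: no accessible worlds, so Dia not s is false.

No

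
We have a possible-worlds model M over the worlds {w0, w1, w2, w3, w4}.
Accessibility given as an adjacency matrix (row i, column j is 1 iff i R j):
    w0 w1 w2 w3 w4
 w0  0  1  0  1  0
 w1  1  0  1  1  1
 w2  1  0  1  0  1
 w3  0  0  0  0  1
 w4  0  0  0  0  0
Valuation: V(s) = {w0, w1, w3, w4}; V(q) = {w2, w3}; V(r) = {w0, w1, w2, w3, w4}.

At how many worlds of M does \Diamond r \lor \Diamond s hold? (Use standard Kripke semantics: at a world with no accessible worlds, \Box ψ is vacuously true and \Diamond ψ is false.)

Recall that \Diamond ψ holds at a world iff ψ holds at some accessible world.
Let φ = \Diamond r \lor \Diamond s. Evaluate φ at each world:
  w0 (successors {w1, w3}): φ is true.
  w1 (successors {w0, w2, w3, w4}): φ is true.
  w2 (successors {w0, w2, w4}): φ is true.
  w3 (successors {w4}): φ is true.
  w4 (successors ∅): φ is false.
For instance, at w2:
  At w2: \Diamond r is true, \Diamond s is true, so \Diamond r \lor \Diamond s is true.
    At w2: \Diamond r requires r at some successor in {w0, w2, w4}.
      r holds at w0, so \Diamond r is true at w2.
    At w2: \Diamond s requires s at some successor in {w0, w2, w4}.
      s holds at w0, so \Diamond s is true at w2.
Satisfying worlds: {w0, w1, w2, w3}

4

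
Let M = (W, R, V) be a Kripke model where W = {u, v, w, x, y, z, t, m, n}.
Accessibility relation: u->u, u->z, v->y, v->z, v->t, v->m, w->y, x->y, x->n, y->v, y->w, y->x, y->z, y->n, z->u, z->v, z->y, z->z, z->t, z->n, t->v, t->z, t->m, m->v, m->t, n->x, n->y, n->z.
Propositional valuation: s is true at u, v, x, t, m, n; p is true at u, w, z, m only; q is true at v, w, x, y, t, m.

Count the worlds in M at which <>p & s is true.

4

Recall that <>ψ holds at a world iff ψ holds at some accessible world.
Let φ = <>p & s. Evaluate φ at each world:
  u (successors {u, z}): φ is true.
  v (successors {y, z, t, m}): φ is true.
  w (successors {y}): φ is false.
  x (successors {y, n}): φ is false.
  y (successors {v, w, x, z, n}): φ is false.
  z (successors {u, v, y, z, t, n}): φ is false.
  t (successors {v, z, m}): φ is true.
  m (successors {v, t}): φ is false.
  n (successors {x, y, z}): φ is true.
For instance, at t:
  At t: <>p is true, s is true, so <>p & s is true.
    At t: <>p requires p at some successor in {v, z, m}.
      p holds at z, so <>p is true at t.
Satisfying worlds: {u, v, t, n}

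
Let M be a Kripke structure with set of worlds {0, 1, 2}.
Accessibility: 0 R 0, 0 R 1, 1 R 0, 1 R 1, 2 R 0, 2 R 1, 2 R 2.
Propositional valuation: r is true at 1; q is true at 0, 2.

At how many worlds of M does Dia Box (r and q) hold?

Let φ = Dia Box (r and q). Evaluate φ at each world:
  0 (successors {0, 1}): φ is false.
  1 (successors {0, 1}): φ is false.
  2 (successors {0, 1, 2}): φ is false.
For instance, at 1:
  At 1: Dia Box (r and q) requires Box (r and q) at some successor in {0, 1}.
    At 0: Box (r and q) is false.
    At 1: Box (r and q) is false.
  So Dia Box (r and q) is false at 1.
Satisfying worlds: none.

0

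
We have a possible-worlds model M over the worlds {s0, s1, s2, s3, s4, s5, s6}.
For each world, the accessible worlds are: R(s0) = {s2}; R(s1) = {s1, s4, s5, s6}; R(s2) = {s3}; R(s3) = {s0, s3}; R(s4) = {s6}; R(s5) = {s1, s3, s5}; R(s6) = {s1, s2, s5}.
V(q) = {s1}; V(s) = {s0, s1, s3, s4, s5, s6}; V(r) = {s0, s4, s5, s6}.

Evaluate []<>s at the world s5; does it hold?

Yes

At s5: []<>s requires <>s at every successor {s1, s3, s5}.
    At s1: <>s requires s at some successor in {s1, s4, s5, s6}.
      s holds at s1, so <>s is true at s1.
    At s3: <>s requires s at some successor in {s0, s3}.
      s holds at s0, so <>s is true at s3.
    At s5: <>s requires s at some successor in {s1, s3, s5}.
      s holds at s1, so <>s is true at s5.
So []<>s is true at s5.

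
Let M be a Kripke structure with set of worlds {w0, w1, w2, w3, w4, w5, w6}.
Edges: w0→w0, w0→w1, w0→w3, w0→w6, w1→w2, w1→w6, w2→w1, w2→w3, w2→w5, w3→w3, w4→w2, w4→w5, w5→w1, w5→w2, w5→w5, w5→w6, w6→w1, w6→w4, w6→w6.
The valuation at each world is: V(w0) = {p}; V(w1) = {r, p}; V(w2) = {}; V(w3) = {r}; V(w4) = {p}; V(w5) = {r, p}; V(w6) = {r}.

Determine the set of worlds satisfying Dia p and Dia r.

Recall that Dia ψ holds at a world iff ψ holds at some accessible world.
Let φ = Dia p and Dia r. Evaluate φ at each world:
  w0 (successors {w0, w1, w3, w6}): φ is true.
  w1 (successors {w2, w6}): φ is false.
  w2 (successors {w1, w3, w5}): φ is true.
  w3 (successors {w3}): φ is false.
  w4 (successors {w2, w5}): φ is true.
  w5 (successors {w1, w2, w5, w6}): φ is true.
  w6 (successors {w1, w4, w6}): φ is true.
For instance, at w0:
  At w0: Dia p is true, Dia r is true, so Dia p and Dia r is true.
    At w0: Dia p requires p at some successor in {w0, w1, w3, w6}.
      p holds at w0, so Dia p is true at w0.
    At w0: Dia r requires r at some successor in {w0, w1, w3, w6}.
      r holds at w1, so Dia r is true at w0.
Satisfying worlds: {w0, w2, w4, w5, w6}

w0, w2, w4, w5, w6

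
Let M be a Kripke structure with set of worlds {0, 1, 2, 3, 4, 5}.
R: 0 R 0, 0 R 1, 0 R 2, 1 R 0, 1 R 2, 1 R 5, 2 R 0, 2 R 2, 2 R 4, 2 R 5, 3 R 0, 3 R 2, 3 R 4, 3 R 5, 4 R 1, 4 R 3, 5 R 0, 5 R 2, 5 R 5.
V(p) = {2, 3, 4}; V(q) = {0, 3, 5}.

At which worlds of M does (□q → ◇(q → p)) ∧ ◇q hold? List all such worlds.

0, 1, 2, 3, 4, 5

Recall that □ψ holds at a world iff ψ holds at every accessible world, and ◇ψ holds iff ψ holds at some accessible world.
Let φ = (□q → ◇(q → p)) ∧ ◇q. Evaluate φ at each world:
  0 (successors {0, 1, 2}): φ is true.
  1 (successors {0, 2, 5}): φ is true.
  2 (successors {0, 2, 4, 5}): φ is true.
  3 (successors {0, 2, 4, 5}): φ is true.
  4 (successors {1, 3}): φ is true.
  5 (successors {0, 2, 5}): φ is true.
For instance, at 2:
  At 2: □q → ◇(q → p) is true, ◇q is true, so (□q → ◇(q → p)) ∧ ◇q is true.
    At 2: □q is false, ◇(q → p) is true, so □q → ◇(q → p) is true.
      At 2: □q requires q at every successor {0, 2, 4, 5}.
        q fails at 2, so □q is false at 2.
      At 2: ◇(q → p) requires q → p at some successor in {0, 2, 4, 5}.
        q → p holds at 2, so ◇(q → p) is true at 2.
    At 2: ◇q requires q at some successor in {0, 2, 4, 5}.
      q holds at 0, so ◇q is true at 2.
Satisfying worlds: {0, 1, 2, 3, 4, 5}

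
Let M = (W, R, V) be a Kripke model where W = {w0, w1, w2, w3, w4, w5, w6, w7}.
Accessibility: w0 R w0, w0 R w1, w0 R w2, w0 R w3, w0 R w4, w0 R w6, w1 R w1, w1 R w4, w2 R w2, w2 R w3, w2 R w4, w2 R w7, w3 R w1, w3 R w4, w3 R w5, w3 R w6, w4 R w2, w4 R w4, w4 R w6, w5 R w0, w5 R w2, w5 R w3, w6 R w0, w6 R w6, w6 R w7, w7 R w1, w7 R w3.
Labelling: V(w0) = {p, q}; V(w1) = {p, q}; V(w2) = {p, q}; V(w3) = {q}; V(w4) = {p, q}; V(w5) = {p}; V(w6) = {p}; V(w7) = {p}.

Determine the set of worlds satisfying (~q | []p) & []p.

w1, w3, w4, w6

Recall that []ψ holds at a world iff ψ holds at every accessible world, and <>ψ holds iff ψ holds at some accessible world.
Let φ = (~q | []p) & []p. Evaluate φ at each world:
  w0 (successors {w0, w1, w2, w3, w4, w6}): φ is false.
  w1 (successors {w1, w4}): φ is true.
  w2 (successors {w2, w3, w4, w7}): φ is false.
  w3 (successors {w1, w4, w5, w6}): φ is true.
  w4 (successors {w2, w4, w6}): φ is true.
  w5 (successors {w0, w2, w3}): φ is false.
  w6 (successors {w0, w6, w7}): φ is true.
  w7 (successors {w1, w3}): φ is false.
For instance, at w4:
  At w4: ~q | []p is true, []p is true, so (~q | []p) & []p is true.
    At w4: ~q is false, []p is true, so ~q | []p is true.
      At w4: []p requires p at every successor {w2, w4, w6}.
        At w2: p is true.
        At w4: p is true.
        At w6: p is true.
      So []p is true at w4.
    At w4: []p requires p at every successor {w2, w4, w6}.
      At w2: p is true.
      At w4: p is true.
      At w6: p is true.
    So []p is true at w4.
Satisfying worlds: {w1, w3, w4, w6}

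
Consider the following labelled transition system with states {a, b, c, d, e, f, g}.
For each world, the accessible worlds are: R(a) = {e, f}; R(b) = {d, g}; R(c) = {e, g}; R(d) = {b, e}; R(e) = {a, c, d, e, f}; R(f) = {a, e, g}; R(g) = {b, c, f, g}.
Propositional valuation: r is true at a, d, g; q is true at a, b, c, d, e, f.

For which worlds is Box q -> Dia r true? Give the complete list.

Let φ = Box q -> Dia r. Evaluate φ at each world:
  a (successors {e, f}): φ is false.
  b (successors {d, g}): φ is true.
  c (successors {e, g}): φ is true.
  d (successors {b, e}): φ is false.
  e (successors {a, c, d, e, f}): φ is true.
  f (successors {a, e, g}): φ is true.
  g (successors {b, c, f, g}): φ is true.
For instance, at c:
  At c: Box q is false, Dia r is true, so Box q -> Dia r is true.
    At c: Box q requires q at every successor {e, g}.
      q fails at g, so Box q is false at c.
    At c: Dia r requires r at some successor in {e, g}.
      r holds at g, so Dia r is true at c.
Satisfying worlds: {b, c, e, f, g}

b, c, e, f, g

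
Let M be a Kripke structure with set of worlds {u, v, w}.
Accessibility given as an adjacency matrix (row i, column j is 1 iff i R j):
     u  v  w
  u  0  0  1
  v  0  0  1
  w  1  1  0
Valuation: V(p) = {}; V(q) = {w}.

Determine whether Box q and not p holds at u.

Yes

At u: Box q is true, not p is true, so Box q and not p is true.
  At u: Box q requires q at every successor {w}.
    At w: q is true.
  So Box q is true at u.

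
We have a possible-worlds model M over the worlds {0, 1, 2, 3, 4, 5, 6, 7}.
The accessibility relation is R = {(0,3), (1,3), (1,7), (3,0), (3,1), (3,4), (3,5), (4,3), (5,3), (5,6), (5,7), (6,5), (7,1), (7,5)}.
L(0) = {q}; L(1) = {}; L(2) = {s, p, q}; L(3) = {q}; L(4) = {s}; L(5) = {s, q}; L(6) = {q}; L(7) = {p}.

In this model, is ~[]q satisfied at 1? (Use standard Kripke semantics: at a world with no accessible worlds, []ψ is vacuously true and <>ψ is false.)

Yes

Recall that []ψ holds at a world iff ψ holds at every accessible world, and <>ψ holds iff ψ holds at some accessible world.
At 1: []q is false, so ~[]q is true.
  At 1: []q requires q at every successor {3, 7}.
    q fails at 7, so []q is false at 1.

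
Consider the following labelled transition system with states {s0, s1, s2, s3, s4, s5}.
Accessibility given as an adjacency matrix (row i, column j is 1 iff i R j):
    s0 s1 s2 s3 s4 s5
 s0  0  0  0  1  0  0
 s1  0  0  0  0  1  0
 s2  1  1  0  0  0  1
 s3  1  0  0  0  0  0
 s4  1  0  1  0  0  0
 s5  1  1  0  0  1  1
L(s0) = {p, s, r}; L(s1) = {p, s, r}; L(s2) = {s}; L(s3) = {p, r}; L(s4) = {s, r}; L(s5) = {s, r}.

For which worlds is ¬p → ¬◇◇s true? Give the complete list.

s0, s1, s3

Let φ = ¬p → ¬◇◇s. Evaluate φ at each world:
  s0 (successors {s3}): φ is true.
  s1 (successors {s4}): φ is true.
  s2 (successors {s0, s1, s5}): φ is false.
  s3 (successors {s0}): φ is true.
  s4 (successors {s0, s2}): φ is false.
  s5 (successors {s0, s1, s4, s5}): φ is false.
For instance, at s2:
  At s2: ¬p is true, ¬◇◇s is false, so ¬p → ¬◇◇s is false.
    At s2: ◇◇s is true, so ¬◇◇s is false.
      At s2: ◇◇s requires ◇s at some successor in {s0, s1, s5}.
        ◇s holds at s1, so ◇◇s is true at s2.
Satisfying worlds: {s0, s1, s3}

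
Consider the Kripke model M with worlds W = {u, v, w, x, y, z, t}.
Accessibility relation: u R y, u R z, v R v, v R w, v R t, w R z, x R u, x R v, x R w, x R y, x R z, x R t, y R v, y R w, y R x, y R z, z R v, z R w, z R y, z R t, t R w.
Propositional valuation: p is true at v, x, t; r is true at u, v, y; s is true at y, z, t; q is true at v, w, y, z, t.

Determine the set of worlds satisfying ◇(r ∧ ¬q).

Recall that ◇ψ holds at a world iff ψ holds at some accessible world.
Let φ = ◇(r ∧ ¬q). Evaluate φ at each world:
  u (successors {y, z}): φ is false.
  v (successors {v, w, t}): φ is false.
  w (successors {z}): φ is false.
  x (successors {u, v, w, y, z, t}): φ is true.
  y (successors {v, w, x, z}): φ is false.
  z (successors {v, w, y, t}): φ is false.
  t (successors {w}): φ is false.
For instance, at y:
  At y: ◇(r ∧ ¬q) requires r ∧ ¬q at some successor in {v, w, x, z}.
    At v: r ∧ ¬q is false.
    At w: r ∧ ¬q is false.
    At x: r ∧ ¬q is false.
    At z: r ∧ ¬q is false.
  So ◇(r ∧ ¬q) is false at y.
Satisfying worlds: {x}

x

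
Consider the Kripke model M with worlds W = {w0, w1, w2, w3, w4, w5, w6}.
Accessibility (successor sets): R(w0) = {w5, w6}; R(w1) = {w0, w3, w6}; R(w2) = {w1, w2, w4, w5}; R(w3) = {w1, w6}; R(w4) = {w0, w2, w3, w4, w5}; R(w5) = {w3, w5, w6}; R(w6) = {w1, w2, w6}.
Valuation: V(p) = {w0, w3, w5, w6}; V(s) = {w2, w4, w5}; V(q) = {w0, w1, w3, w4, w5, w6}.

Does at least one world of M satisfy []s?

Let φ = []s. Evaluate φ at each world:
  w0 (successors {w5, w6}): φ is false.
  w1 (successors {w0, w3, w6}): φ is false.
  w2 (successors {w1, w2, w4, w5}): φ is false.
  w3 (successors {w1, w6}): φ is false.
  w4 (successors {w0, w2, w3, w4, w5}): φ is false.
  w5 (successors {w3, w5, w6}): φ is false.
  w6 (successors {w1, w2, w6}): φ is false.
For instance, at w0:
  At w0: []s requires s at every successor {w5, w6}.
    s fails at w6, so []s is false at w0.

No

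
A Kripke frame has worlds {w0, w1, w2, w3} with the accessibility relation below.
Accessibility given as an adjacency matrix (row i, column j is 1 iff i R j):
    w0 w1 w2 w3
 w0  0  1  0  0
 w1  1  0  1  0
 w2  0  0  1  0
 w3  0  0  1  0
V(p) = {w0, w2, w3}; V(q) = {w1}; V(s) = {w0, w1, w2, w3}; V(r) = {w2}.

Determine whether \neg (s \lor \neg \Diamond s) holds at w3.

No

At w3: s \lor \neg \Diamond s is true, so \neg (s \lor \neg \Diamond s) is false.
  At w3: s is true, \neg \Diamond s is false, so s \lor \neg \Diamond s is true.
    At w3: \Diamond s is true, so \neg \Diamond s is false.
      At w3: \Diamond s requires s at some successor in {w2}.
        s holds at w2, so \Diamond s is true at w3.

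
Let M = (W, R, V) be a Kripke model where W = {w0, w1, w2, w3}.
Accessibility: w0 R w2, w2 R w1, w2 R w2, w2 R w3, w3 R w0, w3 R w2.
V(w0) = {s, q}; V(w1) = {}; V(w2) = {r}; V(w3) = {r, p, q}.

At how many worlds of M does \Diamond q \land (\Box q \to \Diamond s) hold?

Let φ = \Diamond q \land (\Box q \to \Diamond s). Evaluate φ at each world:
  w0 (successors {w2}): φ is false.
  w1 (successors ∅): φ is false.
  w2 (successors {w1, w2, w3}): φ is true.
  w3 (successors {w0, w2}): φ is true.
For instance, at w0:
  At w0: \Diamond q is false, \Box q \to \Diamond s is true, so \Diamond q \land (\Box q \to \Diamond s) is false.
    At w0: \Diamond q requires q at some successor in {w2}.
      At w2: q is false.
    So \Diamond q is false at w0.
    At w0: \Box q is false, \Diamond s is false, so \Box q \to \Diamond s is true.
      At w0: \Box q requires q at every successor {w2}.
        q fails at w2, so \Box q is false at w0.
      At w0: \Diamond s requires s at some successor in {w2}.
        At w2: s is false.
      So \Diamond s is false at w0.
Satisfying worlds: {w2, w3}

2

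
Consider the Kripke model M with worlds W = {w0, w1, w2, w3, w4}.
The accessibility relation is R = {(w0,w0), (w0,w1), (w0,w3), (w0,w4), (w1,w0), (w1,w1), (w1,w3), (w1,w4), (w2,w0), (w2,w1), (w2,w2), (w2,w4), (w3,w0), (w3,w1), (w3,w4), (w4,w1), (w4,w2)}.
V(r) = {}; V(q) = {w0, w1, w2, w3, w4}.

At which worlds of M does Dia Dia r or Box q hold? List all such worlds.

Recall that Box ψ holds at a world iff ψ holds at every accessible world, and Dia ψ holds iff ψ holds at some accessible world.
Let φ = Dia Dia r or Box q. Evaluate φ at each world:
  w0 (successors {w0, w1, w3, w4}): φ is true.
  w1 (successors {w0, w1, w3, w4}): φ is true.
  w2 (successors {w0, w1, w2, w4}): φ is true.
  w3 (successors {w0, w1, w4}): φ is true.
  w4 (successors {w1, w2}): φ is true.
For instance, at w4:
  At w4: Dia Dia r is false, Box q is true, so Dia Dia r or Box q is true.
    At w4: Dia Dia r requires Dia r at some successor in {w1, w2}.
      At w1: Dia r is false.
      At w2: Dia r is false.
    So Dia Dia r is false at w4.
    At w4: Box q requires q at every successor {w1, w2}.
      At w1: q is true.
      At w2: q is true.
    So Box q is true at w4.
Satisfying worlds: {w0, w1, w2, w3, w4}

w0, w1, w2, w3, w4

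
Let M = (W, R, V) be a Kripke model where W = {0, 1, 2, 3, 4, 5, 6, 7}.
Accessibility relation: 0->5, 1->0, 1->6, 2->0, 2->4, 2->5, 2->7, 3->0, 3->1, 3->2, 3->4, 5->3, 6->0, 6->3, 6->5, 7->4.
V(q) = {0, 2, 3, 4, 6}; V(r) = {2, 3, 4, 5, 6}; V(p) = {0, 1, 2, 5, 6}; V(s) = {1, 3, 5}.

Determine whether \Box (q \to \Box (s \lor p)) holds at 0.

Yes

At 0: \Box (q \to \Box (s \lor p)) requires q \to \Box (s \lor p) at every successor {5}.
    At 5: q is false, \Box (s \lor p) is true, so q \to \Box (s \lor p) is true.
      At 5: \Box (s \lor p) requires s \lor p at every successor {3}.
        At 3: s \lor p is true.
      So \Box (s \lor p) is true at 5.
So \Box (q \to \Box (s \lor p)) is true at 0.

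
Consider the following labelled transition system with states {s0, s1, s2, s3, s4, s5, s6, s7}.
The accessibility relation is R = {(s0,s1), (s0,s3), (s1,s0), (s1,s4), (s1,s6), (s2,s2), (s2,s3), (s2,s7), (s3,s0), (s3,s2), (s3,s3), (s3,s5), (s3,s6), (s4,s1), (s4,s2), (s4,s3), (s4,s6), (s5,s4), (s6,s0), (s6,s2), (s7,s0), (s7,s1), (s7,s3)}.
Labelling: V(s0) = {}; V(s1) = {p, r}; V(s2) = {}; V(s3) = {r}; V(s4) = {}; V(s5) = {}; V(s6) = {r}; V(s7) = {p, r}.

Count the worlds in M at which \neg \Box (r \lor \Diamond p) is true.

Let φ = \neg \Box (r \lor \Diamond p). Evaluate φ at each world:
  s0 (successors {s1, s3}): φ is false.
  s1 (successors {s0, s4, s6}): φ is false.
  s2 (successors {s2, s3, s7}): φ is false.
  s3 (successors {s0, s2, s3, s5, s6}): φ is true.
  s4 (successors {s1, s2, s3, s6}): φ is false.
  s5 (successors {s4}): φ is false.
  s6 (successors {s0, s2}): φ is false.
  s7 (successors {s0, s1, s3}): φ is false.
For instance, at s1:
  At s1: \Box (r \lor \Diamond p) is true, so \neg \Box (r \lor \Diamond p) is false.
    At s1: \Box (r \lor \Diamond p) requires r \lor \Diamond p at every successor {s0, s4, s6}.
      At s0: r \lor \Diamond p is true.
      At s4: r \lor \Diamond p is true.
      At s6: r \lor \Diamond p is true.
    So \Box (r \lor \Diamond p) is true at s1.
Satisfying worlds: {s3}

1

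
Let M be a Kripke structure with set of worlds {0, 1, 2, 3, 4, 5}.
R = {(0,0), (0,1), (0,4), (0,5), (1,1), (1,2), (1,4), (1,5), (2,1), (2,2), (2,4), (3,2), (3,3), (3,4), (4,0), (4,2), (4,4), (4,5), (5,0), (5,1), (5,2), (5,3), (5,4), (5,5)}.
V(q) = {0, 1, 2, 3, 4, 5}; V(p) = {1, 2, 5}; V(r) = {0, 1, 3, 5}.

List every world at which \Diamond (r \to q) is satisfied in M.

Let φ = \Diamond (r \to q). Evaluate φ at each world:
  0 (successors {0, 1, 4, 5}): φ is true.
  1 (successors {1, 2, 4, 5}): φ is true.
  2 (successors {1, 2, 4}): φ is true.
  3 (successors {2, 3, 4}): φ is true.
  4 (successors {0, 2, 4, 5}): φ is true.
  5 (successors {0, 1, 2, 3, 4, 5}): φ is true.
For instance, at 4:
  At 4: \Diamond (r \to q) requires r \to q at some successor in {0, 2, 4, 5}.
    r \to q holds at 0, so \Diamond (r \to q) is true at 4.
Satisfying worlds: {0, 1, 2, 3, 4, 5}

0, 1, 2, 3, 4, 5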